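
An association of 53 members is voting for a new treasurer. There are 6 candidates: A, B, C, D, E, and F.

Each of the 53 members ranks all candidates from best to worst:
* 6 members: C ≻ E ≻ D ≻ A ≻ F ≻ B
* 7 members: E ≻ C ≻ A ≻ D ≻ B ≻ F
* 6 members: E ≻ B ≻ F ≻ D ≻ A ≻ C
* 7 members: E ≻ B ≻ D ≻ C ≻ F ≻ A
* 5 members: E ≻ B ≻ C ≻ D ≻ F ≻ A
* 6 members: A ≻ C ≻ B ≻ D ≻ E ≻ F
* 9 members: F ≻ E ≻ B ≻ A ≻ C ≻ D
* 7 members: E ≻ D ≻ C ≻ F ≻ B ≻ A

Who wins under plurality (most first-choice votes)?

E

First-place votes: A 6, B 0, C 6, D 0, E 32, F 9.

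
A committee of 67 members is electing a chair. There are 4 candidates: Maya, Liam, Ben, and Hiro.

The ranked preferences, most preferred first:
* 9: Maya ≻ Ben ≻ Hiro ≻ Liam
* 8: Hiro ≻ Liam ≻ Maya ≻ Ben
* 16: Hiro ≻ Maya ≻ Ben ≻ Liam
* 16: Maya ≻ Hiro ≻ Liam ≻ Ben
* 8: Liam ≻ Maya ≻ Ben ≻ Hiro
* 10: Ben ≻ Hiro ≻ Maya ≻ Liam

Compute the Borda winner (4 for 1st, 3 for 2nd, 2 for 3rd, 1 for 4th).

Maya

Maya: 9×4 + 8×2 + 16×3 + 16×4 + 8×3 + 10×2 = 208
Liam: 9×1 + 8×3 + 16×1 + 16×2 + 8×4 + 10×1 = 123
Ben: 9×3 + 8×1 + 16×2 + 16×1 + 8×2 + 10×4 = 139
Hiro: 9×2 + 8×4 + 16×4 + 16×3 + 8×1 + 10×3 = 200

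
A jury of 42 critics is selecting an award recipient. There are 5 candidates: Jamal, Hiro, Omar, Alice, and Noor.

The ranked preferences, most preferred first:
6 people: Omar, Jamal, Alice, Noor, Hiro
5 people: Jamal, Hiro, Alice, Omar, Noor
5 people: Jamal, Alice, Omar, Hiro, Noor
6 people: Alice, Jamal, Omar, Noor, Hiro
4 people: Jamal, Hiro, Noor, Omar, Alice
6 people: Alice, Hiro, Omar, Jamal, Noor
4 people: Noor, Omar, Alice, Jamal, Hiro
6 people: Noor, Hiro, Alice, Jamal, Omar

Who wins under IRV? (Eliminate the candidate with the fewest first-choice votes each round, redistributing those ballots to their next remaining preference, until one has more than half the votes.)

Alice

Round 1: Jamal 14, Hiro 0, Omar 6, Alice 12, Noor 10. Hiro eliminated.
Round 2: Jamal 14, Omar 6, Alice 12, Noor 10. Omar eliminated.
Round 3: Jamal 20, Alice 12, Noor 10. Noor eliminated.
Round 4: Jamal 20, Alice 22. Alice has a majority (≥22).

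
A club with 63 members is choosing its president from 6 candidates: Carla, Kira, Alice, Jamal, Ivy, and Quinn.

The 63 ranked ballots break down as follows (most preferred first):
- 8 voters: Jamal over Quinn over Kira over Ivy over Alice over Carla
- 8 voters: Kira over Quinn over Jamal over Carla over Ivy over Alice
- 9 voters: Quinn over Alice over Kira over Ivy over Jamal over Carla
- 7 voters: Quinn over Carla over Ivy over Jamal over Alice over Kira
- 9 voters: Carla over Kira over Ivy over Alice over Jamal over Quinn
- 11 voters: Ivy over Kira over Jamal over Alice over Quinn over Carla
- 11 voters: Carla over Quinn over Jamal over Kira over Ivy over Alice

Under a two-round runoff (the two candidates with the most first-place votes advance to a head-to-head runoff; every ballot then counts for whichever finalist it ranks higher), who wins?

Round 1 first-place votes: Carla 20, Kira 8, Alice 0, Jamal 8, Ivy 11, Quinn 16. Carla and Quinn advance.
Runoff: Carla is ranked above Quinn on 20 ballots, Quinn above Carla on 43.

Quinn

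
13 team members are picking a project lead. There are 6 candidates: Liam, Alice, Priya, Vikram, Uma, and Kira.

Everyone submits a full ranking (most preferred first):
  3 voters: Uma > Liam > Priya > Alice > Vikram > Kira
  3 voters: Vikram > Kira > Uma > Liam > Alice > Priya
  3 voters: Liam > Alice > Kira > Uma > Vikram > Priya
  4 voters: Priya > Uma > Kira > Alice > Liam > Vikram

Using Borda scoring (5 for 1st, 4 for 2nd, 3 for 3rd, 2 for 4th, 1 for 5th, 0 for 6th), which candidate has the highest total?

Liam: 3×4 + 3×2 + 3×5 + 4×1 = 37
Alice: 3×2 + 3×1 + 3×4 + 4×2 = 29
Priya: 3×3 + 3×0 + 3×0 + 4×5 = 29
Vikram: 3×1 + 3×5 + 3×1 + 4×0 = 21
Uma: 3×5 + 3×3 + 3×2 + 4×4 = 46
Kira: 3×0 + 3×4 + 3×3 + 4×3 = 33

Uma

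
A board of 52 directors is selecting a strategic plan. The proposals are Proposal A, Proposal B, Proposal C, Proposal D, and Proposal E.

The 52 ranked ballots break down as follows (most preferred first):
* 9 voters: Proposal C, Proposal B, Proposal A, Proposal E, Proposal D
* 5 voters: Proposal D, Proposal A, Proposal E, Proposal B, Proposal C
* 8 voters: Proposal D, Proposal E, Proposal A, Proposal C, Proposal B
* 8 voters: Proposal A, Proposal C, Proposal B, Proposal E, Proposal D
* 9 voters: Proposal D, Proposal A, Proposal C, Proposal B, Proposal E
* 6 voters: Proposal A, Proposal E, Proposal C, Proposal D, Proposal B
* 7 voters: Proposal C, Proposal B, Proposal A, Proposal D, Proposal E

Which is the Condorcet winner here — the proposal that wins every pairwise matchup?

Proposal A vs Proposal B: 36–16
Proposal A vs Proposal C: 36–16
Proposal A vs Proposal D: 30–22
Proposal A vs Proposal E: 44–8
Proposal A beats every other proposal.

Proposal A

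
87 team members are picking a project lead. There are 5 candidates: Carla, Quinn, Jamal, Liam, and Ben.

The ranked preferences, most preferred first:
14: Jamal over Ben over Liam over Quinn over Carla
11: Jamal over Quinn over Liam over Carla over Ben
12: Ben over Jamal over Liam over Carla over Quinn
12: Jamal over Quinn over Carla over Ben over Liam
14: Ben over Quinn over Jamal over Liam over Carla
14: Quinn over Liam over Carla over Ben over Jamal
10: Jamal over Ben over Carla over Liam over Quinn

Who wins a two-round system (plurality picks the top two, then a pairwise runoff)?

Round 1 first-place votes: Carla 0, Quinn 14, Jamal 47, Liam 0, Ben 26. Jamal and Ben advance.
Runoff: Jamal is ranked above Ben on 47 ballots, Ben above Jamal on 40.

Jamal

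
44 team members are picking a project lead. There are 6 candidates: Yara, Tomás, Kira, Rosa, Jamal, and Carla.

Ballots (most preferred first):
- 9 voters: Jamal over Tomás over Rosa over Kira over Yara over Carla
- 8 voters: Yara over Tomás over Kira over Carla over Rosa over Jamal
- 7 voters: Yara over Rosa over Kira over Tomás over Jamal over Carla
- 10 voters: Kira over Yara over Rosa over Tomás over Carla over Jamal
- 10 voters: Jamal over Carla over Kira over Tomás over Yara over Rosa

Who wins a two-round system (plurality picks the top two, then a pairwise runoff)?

Round 1 first-place votes: Yara 15, Tomás 0, Kira 10, Rosa 0, Jamal 19, Carla 0. Jamal and Yara advance.
Runoff: Jamal is ranked above Yara on 19 ballots, Yara above Jamal on 25.

Yara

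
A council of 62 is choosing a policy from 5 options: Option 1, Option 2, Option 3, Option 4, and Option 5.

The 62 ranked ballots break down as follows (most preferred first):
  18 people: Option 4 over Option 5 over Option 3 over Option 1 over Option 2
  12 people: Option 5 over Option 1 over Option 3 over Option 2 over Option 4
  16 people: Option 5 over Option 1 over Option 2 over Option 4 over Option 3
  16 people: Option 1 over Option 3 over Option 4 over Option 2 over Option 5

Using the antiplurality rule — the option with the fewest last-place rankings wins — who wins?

Option 1

Last-place votes: Option 1 0, Option 2 18, Option 3 16, Option 4 12, Option 5 16.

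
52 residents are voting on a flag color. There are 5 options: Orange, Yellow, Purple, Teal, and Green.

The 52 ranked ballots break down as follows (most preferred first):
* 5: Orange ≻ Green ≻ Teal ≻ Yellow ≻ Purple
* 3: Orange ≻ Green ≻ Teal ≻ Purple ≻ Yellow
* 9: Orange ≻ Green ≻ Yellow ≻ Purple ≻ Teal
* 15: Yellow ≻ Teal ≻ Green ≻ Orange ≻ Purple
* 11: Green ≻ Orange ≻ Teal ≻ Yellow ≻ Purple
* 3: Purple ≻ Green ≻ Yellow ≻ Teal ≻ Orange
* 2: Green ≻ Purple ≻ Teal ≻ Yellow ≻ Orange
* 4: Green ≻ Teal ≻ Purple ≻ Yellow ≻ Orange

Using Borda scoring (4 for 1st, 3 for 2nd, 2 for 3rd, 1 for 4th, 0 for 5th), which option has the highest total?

Green

Orange: 5×4 + 3×4 + 9×4 + 15×1 + 11×3 + 3×0 + 2×0 + 4×0 = 116
Yellow: 5×1 + 3×0 + 9×2 + 15×4 + 11×1 + 3×2 + 2×1 + 4×1 = 106
Purple: 5×0 + 3×1 + 9×1 + 15×0 + 11×0 + 3×4 + 2×3 + 4×2 = 38
Teal: 5×2 + 3×2 + 9×0 + 15×3 + 11×2 + 3×1 + 2×2 + 4×3 = 102
Green: 5×3 + 3×3 + 9×3 + 15×2 + 11×4 + 3×3 + 2×4 + 4×4 = 158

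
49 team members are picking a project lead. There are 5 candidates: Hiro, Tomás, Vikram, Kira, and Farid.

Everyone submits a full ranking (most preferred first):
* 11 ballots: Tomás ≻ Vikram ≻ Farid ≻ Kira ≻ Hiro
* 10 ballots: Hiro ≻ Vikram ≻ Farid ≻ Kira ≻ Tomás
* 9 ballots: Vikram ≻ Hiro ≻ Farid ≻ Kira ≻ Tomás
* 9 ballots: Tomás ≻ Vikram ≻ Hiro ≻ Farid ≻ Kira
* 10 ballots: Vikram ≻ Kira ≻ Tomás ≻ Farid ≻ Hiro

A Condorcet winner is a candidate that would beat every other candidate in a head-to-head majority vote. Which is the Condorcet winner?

Vikram

Vikram vs Hiro: 39–10
Vikram vs Tomás: 29–20
Vikram vs Kira: 49–0
Vikram vs Farid: 49–0
Vikram beats every other candidate.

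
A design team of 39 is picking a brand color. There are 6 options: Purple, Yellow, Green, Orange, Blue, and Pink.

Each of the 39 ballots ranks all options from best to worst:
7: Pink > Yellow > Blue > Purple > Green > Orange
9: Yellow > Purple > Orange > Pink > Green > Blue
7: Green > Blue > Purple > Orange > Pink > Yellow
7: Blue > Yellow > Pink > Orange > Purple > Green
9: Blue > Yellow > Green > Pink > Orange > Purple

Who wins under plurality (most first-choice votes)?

Blue

First-place votes: Purple 0, Yellow 9, Green 7, Orange 0, Blue 16, Pink 7.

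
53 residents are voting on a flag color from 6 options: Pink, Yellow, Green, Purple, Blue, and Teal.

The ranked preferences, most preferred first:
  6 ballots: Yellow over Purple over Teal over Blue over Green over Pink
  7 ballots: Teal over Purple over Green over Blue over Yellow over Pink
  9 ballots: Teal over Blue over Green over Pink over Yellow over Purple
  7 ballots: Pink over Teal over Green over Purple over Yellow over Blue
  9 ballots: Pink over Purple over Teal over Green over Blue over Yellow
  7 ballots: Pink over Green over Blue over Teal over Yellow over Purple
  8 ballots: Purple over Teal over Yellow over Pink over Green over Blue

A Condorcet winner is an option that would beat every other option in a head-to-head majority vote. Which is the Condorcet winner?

Teal vs Pink: 30–23
Teal vs Yellow: 47–6
Teal vs Green: 46–7
Teal vs Purple: 30–23
Teal vs Blue: 46–7
Teal beats every other option.

Teal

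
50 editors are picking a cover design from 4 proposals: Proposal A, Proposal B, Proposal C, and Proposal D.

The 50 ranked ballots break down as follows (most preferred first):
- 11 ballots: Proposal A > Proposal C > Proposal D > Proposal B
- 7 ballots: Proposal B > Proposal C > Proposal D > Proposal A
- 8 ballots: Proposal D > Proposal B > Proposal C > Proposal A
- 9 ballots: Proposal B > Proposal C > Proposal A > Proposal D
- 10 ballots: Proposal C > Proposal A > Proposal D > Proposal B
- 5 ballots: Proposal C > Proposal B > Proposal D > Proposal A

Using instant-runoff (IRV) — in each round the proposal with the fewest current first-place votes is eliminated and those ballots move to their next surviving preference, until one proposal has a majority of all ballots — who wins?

Proposal C

Round 1: Proposal A 11, Proposal B 16, Proposal C 15, Proposal D 8. Proposal D eliminated.
Round 2: Proposal A 11, Proposal B 24, Proposal C 15. Proposal A eliminated.
Round 3: Proposal B 24, Proposal C 26. Proposal C has a majority (≥26).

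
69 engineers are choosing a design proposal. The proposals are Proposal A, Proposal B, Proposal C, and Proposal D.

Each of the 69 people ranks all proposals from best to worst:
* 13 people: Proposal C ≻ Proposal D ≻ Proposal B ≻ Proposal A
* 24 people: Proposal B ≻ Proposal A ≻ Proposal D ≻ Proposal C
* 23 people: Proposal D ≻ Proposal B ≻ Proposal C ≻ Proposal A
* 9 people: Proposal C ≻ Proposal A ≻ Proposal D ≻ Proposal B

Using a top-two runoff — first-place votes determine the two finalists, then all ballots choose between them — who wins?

Round 1 first-place votes: Proposal A 0, Proposal B 24, Proposal C 22, Proposal D 23. Proposal B and Proposal D advance.
Runoff: Proposal B is ranked above Proposal D on 24 ballots, Proposal D above Proposal B on 45.

Proposal D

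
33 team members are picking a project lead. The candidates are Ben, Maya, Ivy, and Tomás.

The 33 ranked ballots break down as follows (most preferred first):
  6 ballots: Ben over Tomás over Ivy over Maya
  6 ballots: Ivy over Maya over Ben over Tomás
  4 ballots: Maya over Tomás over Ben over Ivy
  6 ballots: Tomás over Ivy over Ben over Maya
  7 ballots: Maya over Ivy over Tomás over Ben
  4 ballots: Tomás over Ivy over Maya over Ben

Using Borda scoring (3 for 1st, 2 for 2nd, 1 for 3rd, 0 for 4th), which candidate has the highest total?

Ben: 6×3 + 6×1 + 4×1 + 6×1 + 7×0 + 4×0 = 34
Maya: 6×0 + 6×2 + 4×3 + 6×0 + 7×3 + 4×1 = 49
Ivy: 6×1 + 6×3 + 4×0 + 6×2 + 7×2 + 4×2 = 58
Tomás: 6×2 + 6×0 + 4×2 + 6×3 + 7×1 + 4×3 = 57

Ivy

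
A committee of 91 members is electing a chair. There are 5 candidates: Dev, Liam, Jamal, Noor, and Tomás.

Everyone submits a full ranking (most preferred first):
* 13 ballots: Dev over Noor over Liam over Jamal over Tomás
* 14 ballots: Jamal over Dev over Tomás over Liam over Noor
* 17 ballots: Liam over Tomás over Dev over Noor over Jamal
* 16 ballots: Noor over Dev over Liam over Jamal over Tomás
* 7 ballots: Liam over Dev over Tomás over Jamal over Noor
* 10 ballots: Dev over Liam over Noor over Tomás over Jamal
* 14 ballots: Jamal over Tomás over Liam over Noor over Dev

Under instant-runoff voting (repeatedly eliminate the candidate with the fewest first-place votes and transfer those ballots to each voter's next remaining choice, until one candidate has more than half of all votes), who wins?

Dev

Round 1: Dev 23, Liam 24, Jamal 28, Noor 16, Tomás 0. Tomás eliminated.
Round 2: Dev 23, Liam 24, Jamal 28, Noor 16. Noor eliminated.
Round 3: Dev 39, Liam 24, Jamal 28. Liam eliminated.
Round 4: Dev 63, Jamal 28. Dev has a majority (≥46).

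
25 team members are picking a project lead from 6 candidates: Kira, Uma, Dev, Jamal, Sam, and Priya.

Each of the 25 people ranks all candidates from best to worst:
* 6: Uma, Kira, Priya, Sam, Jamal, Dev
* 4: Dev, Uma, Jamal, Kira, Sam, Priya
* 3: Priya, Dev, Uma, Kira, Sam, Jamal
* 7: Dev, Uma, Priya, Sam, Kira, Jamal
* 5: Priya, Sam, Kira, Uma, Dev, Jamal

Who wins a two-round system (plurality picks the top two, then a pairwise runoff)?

Round 1 first-place votes: Kira 0, Uma 6, Dev 11, Jamal 0, Sam 0, Priya 8. Dev and Priya advance.
Runoff: Dev is ranked above Priya on 11 ballots, Priya above Dev on 14.

Priya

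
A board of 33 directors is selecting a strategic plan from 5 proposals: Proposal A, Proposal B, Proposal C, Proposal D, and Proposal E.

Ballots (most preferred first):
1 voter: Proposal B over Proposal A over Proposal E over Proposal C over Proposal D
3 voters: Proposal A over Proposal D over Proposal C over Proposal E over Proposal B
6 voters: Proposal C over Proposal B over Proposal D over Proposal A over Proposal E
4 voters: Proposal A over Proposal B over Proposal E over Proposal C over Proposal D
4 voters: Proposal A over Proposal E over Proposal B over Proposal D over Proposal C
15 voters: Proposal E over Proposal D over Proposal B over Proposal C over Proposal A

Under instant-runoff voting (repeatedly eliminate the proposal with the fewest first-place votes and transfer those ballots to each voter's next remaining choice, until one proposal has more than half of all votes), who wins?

Proposal A

Round 1: Proposal A 11, Proposal B 1, Proposal C 6, Proposal D 0, Proposal E 15. Proposal D eliminated.
Round 2: Proposal A 11, Proposal B 1, Proposal C 6, Proposal E 15. Proposal B eliminated.
Round 3: Proposal A 12, Proposal C 6, Proposal E 15. Proposal C eliminated.
Round 4: Proposal A 18, Proposal E 15. Proposal A has a majority (≥17).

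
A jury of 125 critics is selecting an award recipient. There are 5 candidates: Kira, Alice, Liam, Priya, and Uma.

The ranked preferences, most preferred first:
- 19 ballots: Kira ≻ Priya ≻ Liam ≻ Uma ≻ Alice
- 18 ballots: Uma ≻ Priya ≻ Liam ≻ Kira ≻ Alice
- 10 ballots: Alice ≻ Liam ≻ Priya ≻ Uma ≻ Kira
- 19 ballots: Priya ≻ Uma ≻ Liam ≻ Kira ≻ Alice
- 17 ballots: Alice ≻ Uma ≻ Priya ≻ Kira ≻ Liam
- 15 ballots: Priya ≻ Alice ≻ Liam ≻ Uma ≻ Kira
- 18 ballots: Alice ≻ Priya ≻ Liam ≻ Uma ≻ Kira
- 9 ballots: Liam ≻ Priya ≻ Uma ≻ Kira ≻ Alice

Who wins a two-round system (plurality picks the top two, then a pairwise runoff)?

Round 1 first-place votes: Kira 19, Alice 45, Liam 9, Priya 34, Uma 18. Alice and Priya advance.
Runoff: Alice is ranked above Priya on 45 ballots, Priya above Alice on 80.

Priya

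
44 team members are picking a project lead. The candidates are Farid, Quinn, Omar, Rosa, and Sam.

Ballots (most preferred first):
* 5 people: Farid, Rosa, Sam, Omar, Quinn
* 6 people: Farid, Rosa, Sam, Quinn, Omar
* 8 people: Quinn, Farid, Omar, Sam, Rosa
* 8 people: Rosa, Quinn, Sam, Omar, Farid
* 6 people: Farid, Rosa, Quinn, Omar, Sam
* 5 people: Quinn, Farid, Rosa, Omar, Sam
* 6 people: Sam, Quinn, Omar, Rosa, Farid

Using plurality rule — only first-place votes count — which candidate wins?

First-place votes: Farid 17, Quinn 13, Omar 0, Rosa 8, Sam 6.

Farid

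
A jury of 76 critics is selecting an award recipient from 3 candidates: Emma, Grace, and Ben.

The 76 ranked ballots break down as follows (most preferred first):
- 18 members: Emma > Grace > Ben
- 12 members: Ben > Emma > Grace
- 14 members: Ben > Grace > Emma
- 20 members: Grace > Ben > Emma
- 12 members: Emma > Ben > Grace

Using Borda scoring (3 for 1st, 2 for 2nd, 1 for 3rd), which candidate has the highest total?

Emma: 18×3 + 12×2 + 14×1 + 20×1 + 12×3 = 148
Grace: 18×2 + 12×1 + 14×2 + 20×3 + 12×1 = 148
Ben: 18×1 + 12×3 + 14×3 + 20×2 + 12×2 = 160

Ben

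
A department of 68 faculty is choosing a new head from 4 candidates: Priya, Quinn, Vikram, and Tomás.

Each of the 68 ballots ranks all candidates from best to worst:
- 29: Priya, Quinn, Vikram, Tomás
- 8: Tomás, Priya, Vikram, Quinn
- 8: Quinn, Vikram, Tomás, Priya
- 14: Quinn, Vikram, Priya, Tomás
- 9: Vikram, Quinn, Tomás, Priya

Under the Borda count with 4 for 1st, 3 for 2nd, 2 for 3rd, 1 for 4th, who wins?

Priya: 29×4 + 8×3 + 8×1 + 14×2 + 9×1 = 185
Quinn: 29×3 + 8×1 + 8×4 + 14×4 + 9×3 = 210
Vikram: 29×2 + 8×2 + 8×3 + 14×3 + 9×4 = 176
Tomás: 29×1 + 8×4 + 8×2 + 14×1 + 9×2 = 109

Quinn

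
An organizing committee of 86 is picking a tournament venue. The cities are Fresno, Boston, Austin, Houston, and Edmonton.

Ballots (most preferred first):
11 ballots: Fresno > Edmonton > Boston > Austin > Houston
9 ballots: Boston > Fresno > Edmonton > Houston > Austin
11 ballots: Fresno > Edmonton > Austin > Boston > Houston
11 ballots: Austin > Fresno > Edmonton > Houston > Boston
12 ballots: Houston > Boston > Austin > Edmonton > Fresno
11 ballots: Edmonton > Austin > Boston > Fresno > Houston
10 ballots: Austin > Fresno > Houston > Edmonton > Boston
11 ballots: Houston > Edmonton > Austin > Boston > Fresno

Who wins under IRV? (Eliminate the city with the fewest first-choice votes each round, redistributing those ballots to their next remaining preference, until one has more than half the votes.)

Round 1: Fresno 22, Boston 9, Austin 21, Houston 23, Edmonton 11. Boston eliminated.
Round 2: Fresno 31, Austin 21, Houston 23, Edmonton 11. Edmonton eliminated.
Round 3: Fresno 31, Austin 32, Houston 23. Houston eliminated.
Round 4: Fresno 31, Austin 55. Austin has a majority (≥44).

Austin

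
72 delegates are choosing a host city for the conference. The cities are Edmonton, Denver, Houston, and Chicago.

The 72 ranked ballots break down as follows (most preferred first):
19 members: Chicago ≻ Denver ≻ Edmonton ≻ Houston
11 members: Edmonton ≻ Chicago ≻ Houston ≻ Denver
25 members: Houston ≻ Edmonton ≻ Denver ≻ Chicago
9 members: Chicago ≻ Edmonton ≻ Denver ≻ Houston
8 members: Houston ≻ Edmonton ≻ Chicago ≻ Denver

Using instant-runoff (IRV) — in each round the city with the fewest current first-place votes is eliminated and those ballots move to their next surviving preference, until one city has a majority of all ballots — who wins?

Round 1: Edmonton 11, Denver 0, Houston 33, Chicago 28. Denver eliminated.
Round 2: Edmonton 11, Houston 33, Chicago 28. Edmonton eliminated.
Round 3: Houston 33, Chicago 39. Chicago has a majority (≥37).

Chicago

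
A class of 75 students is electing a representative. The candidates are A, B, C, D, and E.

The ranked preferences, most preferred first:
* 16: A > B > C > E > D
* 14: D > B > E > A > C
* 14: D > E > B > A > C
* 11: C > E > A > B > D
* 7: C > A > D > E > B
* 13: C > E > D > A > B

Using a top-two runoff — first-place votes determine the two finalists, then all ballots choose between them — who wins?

Round 1 first-place votes: A 16, B 0, C 31, D 28, E 0. C and D advance.
Runoff: C is ranked above D on 47 ballots, D above C on 28.

C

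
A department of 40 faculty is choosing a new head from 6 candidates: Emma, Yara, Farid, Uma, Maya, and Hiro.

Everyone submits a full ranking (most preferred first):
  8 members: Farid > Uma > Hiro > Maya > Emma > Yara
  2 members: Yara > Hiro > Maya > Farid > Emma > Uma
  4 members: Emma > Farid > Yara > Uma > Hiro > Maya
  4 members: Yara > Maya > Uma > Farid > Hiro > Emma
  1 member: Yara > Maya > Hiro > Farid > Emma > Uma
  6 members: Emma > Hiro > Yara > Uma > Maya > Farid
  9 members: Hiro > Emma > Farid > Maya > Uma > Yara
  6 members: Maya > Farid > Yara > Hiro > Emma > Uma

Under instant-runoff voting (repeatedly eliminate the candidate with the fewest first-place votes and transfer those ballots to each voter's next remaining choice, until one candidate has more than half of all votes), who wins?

Farid

Round 1: Emma 10, Yara 7, Farid 8, Uma 0, Maya 6, Hiro 9. Uma eliminated.
Round 2: Emma 10, Yara 7, Farid 8, Maya 6, Hiro 9. Maya eliminated.
Round 3: Emma 10, Yara 7, Farid 14, Hiro 9. Yara eliminated.
Round 4: Emma 10, Farid 18, Hiro 12. Emma eliminated.
Round 5: Farid 22, Hiro 18. Farid has a majority (≥21).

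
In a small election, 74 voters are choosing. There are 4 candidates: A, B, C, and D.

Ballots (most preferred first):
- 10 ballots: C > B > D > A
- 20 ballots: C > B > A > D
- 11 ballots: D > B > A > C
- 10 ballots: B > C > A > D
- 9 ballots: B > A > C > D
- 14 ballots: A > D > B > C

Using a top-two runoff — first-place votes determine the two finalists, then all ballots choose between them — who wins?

Round 1 first-place votes: A 14, B 19, C 30, D 11. C and B advance.
Runoff: C is ranked above B on 30 ballots, B above C on 44.

B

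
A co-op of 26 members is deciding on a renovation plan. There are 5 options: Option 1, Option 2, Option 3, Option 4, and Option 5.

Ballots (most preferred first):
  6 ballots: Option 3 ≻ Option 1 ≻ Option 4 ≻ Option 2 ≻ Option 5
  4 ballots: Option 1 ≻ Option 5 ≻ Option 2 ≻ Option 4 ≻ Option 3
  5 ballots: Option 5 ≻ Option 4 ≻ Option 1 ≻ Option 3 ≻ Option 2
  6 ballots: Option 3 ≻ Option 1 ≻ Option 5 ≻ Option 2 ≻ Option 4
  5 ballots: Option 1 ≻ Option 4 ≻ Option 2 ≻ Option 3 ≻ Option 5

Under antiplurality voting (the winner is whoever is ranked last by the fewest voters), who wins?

Last-place votes: Option 1 0, Option 2 5, Option 3 4, Option 4 6, Option 5 11.

Option 1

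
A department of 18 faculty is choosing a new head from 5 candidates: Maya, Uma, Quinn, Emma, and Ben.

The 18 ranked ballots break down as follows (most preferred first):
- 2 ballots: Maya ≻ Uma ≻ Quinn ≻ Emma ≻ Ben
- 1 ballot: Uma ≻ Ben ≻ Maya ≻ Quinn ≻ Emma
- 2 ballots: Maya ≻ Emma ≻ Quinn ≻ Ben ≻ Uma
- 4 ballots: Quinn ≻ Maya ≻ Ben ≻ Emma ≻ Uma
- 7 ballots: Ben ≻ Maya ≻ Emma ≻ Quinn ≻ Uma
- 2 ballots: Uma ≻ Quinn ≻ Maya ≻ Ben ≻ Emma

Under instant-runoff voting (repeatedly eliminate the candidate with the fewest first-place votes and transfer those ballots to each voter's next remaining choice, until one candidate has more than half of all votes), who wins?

Quinn

Round 1: Maya 4, Uma 3, Quinn 4, Emma 0, Ben 7. Emma eliminated.
Round 2: Maya 4, Uma 3, Quinn 4, Ben 7. Uma eliminated.
Round 3: Maya 4, Quinn 6, Ben 8. Maya eliminated.
Round 4: Quinn 10, Ben 8. Quinn has a majority (≥10).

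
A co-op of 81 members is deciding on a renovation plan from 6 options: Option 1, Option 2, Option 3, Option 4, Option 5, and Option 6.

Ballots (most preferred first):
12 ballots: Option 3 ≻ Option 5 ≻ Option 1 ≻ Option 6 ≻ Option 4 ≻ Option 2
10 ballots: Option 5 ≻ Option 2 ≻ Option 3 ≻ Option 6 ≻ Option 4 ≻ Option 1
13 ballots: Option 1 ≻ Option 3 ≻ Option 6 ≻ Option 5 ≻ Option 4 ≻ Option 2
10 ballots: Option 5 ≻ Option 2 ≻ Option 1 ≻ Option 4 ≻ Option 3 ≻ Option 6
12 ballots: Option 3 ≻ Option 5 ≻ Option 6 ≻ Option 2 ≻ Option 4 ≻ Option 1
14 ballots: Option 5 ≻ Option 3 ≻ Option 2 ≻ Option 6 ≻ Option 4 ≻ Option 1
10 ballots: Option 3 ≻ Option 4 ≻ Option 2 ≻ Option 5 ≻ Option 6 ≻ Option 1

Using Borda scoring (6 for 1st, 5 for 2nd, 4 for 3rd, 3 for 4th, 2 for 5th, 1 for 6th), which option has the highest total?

Option 1: 12×4 + 10×1 + 13×6 + 10×4 + 12×1 + 14×1 + 10×1 = 212
Option 2: 12×1 + 10×5 + 13×1 + 10×5 + 12×3 + 14×4 + 10×4 = 257
Option 3: 12×6 + 10×4 + 13×5 + 10×2 + 12×6 + 14×5 + 10×6 = 399
Option 4: 12×2 + 10×2 + 13×2 + 10×3 + 12×2 + 14×2 + 10×5 = 202
Option 5: 12×5 + 10×6 + 13×3 + 10×6 + 12×5 + 14×6 + 10×3 = 393
Option 6: 12×3 + 10×3 + 13×4 + 10×1 + 12×4 + 14×3 + 10×2 = 238

Option 3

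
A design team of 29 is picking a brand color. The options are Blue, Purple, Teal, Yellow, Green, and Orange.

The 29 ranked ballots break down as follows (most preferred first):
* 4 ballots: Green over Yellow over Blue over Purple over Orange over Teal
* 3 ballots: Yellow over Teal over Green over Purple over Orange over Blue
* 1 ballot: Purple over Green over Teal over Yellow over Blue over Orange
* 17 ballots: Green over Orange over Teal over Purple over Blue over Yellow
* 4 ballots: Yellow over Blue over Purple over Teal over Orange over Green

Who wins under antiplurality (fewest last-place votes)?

Purple

Last-place votes: Blue 3, Purple 0, Teal 4, Yellow 17, Green 4, Orange 1.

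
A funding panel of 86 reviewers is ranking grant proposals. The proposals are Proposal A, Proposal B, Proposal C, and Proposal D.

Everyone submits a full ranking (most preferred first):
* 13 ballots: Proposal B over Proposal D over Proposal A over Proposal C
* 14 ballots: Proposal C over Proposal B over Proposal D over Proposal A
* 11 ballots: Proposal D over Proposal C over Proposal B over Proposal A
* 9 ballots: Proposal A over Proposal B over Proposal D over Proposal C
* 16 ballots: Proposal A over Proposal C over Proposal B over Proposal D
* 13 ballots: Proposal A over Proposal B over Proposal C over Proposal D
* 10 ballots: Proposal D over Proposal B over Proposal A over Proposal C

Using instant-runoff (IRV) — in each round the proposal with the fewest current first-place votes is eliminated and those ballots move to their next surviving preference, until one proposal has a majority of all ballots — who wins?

Proposal D

Round 1: Proposal A 38, Proposal B 13, Proposal C 14, Proposal D 21. Proposal B eliminated.
Round 2: Proposal A 38, Proposal C 14, Proposal D 34. Proposal C eliminated.
Round 3: Proposal A 38, Proposal D 48. Proposal D has a majority (≥44).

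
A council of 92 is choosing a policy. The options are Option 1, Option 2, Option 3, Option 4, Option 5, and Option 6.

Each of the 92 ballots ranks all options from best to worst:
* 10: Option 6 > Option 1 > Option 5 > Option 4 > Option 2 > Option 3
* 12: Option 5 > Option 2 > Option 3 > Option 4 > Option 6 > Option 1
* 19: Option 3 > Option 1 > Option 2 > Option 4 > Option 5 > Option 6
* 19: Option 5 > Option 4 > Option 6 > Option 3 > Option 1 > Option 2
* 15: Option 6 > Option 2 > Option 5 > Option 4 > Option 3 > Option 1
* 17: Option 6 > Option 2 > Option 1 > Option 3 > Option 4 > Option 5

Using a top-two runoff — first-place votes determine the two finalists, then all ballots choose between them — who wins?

Round 1 first-place votes: Option 1 0, Option 2 0, Option 3 19, Option 4 0, Option 5 31, Option 6 42. Option 6 and Option 5 advance.
Runoff: Option 6 is ranked above Option 5 on 42 ballots, Option 5 above Option 6 on 50.

Option 5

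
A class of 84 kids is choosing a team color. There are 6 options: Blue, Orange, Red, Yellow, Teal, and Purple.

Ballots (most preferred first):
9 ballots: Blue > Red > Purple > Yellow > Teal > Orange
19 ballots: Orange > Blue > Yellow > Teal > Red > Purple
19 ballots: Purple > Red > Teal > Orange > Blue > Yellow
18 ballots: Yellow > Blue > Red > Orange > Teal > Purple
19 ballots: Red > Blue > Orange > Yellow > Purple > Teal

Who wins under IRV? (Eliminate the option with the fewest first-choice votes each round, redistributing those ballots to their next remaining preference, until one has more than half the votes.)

Red

Round 1: Blue 9, Orange 19, Red 19, Yellow 18, Teal 0, Purple 19. Teal eliminated.
Round 2: Blue 9, Orange 19, Red 19, Yellow 18, Purple 19. Blue eliminated.
Round 3: Orange 19, Red 28, Yellow 18, Purple 19. Yellow eliminated.
Round 4: Orange 19, Red 46, Purple 19. Red has a majority (≥43).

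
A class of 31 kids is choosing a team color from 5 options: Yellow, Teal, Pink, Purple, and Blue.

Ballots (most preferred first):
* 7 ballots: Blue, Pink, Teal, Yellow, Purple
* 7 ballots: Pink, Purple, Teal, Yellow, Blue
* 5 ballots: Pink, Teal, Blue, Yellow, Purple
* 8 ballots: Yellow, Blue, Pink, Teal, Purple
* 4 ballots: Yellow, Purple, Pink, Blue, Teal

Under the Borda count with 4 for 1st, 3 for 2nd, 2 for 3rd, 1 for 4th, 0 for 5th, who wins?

Pink

Yellow: 7×1 + 7×1 + 5×1 + 8×4 + 4×4 = 67
Teal: 7×2 + 7×2 + 5×3 + 8×1 + 4×0 = 51
Pink: 7×3 + 7×4 + 5×4 + 8×2 + 4×2 = 93
Purple: 7×0 + 7×3 + 5×0 + 8×0 + 4×3 = 33
Blue: 7×4 + 7×0 + 5×2 + 8×3 + 4×1 = 66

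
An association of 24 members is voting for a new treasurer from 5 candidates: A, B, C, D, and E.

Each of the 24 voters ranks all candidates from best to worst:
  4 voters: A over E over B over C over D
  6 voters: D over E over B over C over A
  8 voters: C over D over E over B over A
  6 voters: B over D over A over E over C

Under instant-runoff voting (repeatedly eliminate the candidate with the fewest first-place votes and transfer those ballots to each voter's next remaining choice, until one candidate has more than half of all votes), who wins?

Round 1: A 4, B 6, C 8, D 6, E 0. E eliminated.
Round 2: A 4, B 6, C 8, D 6. A eliminated.
Round 3: B 10, C 8, D 6. D eliminated.
Round 4: B 16, C 8. B has a majority (≥13).

B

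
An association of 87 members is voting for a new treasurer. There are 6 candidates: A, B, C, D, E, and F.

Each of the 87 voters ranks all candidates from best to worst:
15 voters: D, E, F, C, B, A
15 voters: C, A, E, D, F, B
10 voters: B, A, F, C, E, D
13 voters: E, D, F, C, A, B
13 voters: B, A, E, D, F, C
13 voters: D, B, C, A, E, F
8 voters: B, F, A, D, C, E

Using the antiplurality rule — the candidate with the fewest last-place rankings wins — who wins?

E

Last-place votes: A 15, B 28, C 13, D 10, E 8, F 13.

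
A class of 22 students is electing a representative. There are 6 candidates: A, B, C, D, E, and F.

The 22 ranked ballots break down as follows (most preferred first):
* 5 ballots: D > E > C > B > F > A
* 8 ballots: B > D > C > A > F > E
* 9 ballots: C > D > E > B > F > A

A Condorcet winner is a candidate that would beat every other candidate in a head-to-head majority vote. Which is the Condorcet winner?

D vs A: 22–0
D vs B: 14–8
D vs C: 13–9
D vs E: 22–0
D vs F: 22–0
D beats every other candidate.

D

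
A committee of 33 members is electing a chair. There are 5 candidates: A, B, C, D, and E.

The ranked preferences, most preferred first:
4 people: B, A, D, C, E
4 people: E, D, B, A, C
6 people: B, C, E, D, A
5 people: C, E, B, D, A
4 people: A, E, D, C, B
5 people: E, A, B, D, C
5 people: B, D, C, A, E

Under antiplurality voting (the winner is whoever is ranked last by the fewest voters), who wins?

D

Last-place votes: A 11, B 4, C 9, D 0, E 9.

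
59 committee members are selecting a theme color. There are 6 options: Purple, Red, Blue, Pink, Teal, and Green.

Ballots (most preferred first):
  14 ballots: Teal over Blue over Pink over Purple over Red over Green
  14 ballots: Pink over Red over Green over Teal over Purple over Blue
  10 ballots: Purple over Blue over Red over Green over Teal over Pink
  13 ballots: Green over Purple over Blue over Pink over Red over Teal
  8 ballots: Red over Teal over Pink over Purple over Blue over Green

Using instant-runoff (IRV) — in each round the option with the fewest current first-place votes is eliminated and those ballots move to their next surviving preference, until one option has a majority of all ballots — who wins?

Round 1: Purple 10, Red 8, Blue 0, Pink 14, Teal 14, Green 13. Blue eliminated.
Round 2: Purple 10, Red 8, Pink 14, Teal 14, Green 13. Red eliminated.
Round 3: Purple 10, Pink 14, Teal 22, Green 13. Purple eliminated.
Round 4: Pink 14, Teal 22, Green 23. Pink eliminated.
Round 5: Teal 22, Green 37. Green has a majority (≥30).

Green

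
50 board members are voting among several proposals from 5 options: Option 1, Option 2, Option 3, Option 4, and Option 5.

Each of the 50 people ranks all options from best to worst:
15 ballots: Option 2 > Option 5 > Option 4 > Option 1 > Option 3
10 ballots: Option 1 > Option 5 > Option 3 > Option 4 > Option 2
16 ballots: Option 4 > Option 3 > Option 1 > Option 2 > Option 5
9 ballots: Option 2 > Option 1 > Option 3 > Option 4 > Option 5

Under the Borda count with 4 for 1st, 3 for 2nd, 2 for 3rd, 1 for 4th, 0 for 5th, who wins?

Option 1

Option 1: 15×1 + 10×4 + 16×2 + 9×3 = 114
Option 2: 15×4 + 10×0 + 16×1 + 9×4 = 112
Option 3: 15×0 + 10×2 + 16×3 + 9×2 = 86
Option 4: 15×2 + 10×1 + 16×4 + 9×1 = 113
Option 5: 15×3 + 10×3 + 16×0 + 9×0 = 75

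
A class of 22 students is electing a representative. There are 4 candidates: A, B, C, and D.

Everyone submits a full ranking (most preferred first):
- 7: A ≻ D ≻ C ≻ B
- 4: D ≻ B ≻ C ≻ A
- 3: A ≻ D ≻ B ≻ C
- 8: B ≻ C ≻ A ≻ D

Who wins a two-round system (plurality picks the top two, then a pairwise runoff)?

Round 1 first-place votes: A 10, B 8, C 0, D 4. A and B advance.
Runoff: A is ranked above B on 10 ballots, B above A on 12.

B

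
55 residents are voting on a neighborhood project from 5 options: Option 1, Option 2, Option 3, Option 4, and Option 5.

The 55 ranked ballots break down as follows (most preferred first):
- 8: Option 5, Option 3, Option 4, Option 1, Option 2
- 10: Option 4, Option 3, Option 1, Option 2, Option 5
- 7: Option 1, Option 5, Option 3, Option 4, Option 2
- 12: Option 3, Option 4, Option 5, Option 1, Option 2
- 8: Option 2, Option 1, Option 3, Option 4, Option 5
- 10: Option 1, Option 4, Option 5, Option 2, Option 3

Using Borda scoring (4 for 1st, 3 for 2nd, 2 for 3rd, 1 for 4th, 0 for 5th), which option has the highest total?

Option 4

Option 1: 8×1 + 10×2 + 7×4 + 12×1 + 8×3 + 10×4 = 132
Option 2: 8×0 + 10×1 + 7×0 + 12×0 + 8×4 + 10×1 = 52
Option 3: 8×3 + 10×3 + 7×2 + 12×4 + 8×2 + 10×0 = 132
Option 4: 8×2 + 10×4 + 7×1 + 12×3 + 8×1 + 10×3 = 137
Option 5: 8×4 + 10×0 + 7×3 + 12×2 + 8×0 + 10×2 = 97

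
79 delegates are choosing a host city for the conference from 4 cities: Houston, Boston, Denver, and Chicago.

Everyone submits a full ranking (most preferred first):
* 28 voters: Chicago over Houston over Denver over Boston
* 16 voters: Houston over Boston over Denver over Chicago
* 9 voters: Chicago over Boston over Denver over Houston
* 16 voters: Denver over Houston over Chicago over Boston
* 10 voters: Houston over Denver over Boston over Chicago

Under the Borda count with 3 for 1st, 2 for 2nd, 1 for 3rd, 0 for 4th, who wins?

Houston

Houston: 28×2 + 16×3 + 9×0 + 16×2 + 10×3 = 166
Boston: 28×0 + 16×2 + 9×2 + 16×0 + 10×1 = 60
Denver: 28×1 + 16×1 + 9×1 + 16×3 + 10×2 = 121
Chicago: 28×3 + 16×0 + 9×3 + 16×1 + 10×0 = 127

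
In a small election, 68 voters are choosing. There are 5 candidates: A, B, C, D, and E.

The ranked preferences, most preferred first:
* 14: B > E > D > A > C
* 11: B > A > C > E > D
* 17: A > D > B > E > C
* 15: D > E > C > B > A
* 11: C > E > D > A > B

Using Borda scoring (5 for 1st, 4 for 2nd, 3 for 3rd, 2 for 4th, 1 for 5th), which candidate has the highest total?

D

A: 14×2 + 11×4 + 17×5 + 15×1 + 11×2 = 194
B: 14×5 + 11×5 + 17×3 + 15×2 + 11×1 = 217
C: 14×1 + 11×3 + 17×1 + 15×3 + 11×5 = 164
D: 14×3 + 11×1 + 17×4 + 15×5 + 11×3 = 229
E: 14×4 + 11×2 + 17×2 + 15×4 + 11×4 = 216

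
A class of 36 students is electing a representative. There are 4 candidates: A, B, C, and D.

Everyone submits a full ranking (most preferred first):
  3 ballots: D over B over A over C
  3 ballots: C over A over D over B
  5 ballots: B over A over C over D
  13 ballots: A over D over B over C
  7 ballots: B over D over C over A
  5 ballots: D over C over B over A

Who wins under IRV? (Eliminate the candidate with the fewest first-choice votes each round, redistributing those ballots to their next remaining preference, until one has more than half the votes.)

B

Round 1: A 13, B 12, C 3, D 8. C eliminated.
Round 2: A 16, B 12, D 8. D eliminated.
Round 3: A 16, B 20. B has a majority (≥19).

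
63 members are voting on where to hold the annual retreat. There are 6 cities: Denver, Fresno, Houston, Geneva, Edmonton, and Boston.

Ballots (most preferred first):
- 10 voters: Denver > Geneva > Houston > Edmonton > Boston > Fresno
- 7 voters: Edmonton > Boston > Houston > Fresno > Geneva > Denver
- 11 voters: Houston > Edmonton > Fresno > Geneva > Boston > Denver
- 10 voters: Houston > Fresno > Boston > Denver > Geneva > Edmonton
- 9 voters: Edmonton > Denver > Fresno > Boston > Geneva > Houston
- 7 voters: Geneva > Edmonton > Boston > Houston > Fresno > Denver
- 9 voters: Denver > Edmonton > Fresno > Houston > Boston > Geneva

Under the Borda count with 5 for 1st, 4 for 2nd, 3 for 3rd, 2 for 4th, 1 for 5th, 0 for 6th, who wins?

Edmonton

Denver: 10×5 + 7×0 + 11×0 + 10×2 + 9×4 + 7×0 + 9×5 = 151
Fresno: 10×0 + 7×2 + 11×3 + 10×4 + 9×3 + 7×1 + 9×3 = 148
Houston: 10×3 + 7×3 + 11×5 + 10×5 + 9×0 + 7×2 + 9×2 = 188
Geneva: 10×4 + 7×1 + 11×2 + 10×1 + 9×1 + 7×5 + 9×0 = 123
Edmonton: 10×2 + 7×5 + 11×4 + 10×0 + 9×5 + 7×4 + 9×4 = 208
Boston: 10×1 + 7×4 + 11×1 + 10×3 + 9×2 + 7×3 + 9×1 = 127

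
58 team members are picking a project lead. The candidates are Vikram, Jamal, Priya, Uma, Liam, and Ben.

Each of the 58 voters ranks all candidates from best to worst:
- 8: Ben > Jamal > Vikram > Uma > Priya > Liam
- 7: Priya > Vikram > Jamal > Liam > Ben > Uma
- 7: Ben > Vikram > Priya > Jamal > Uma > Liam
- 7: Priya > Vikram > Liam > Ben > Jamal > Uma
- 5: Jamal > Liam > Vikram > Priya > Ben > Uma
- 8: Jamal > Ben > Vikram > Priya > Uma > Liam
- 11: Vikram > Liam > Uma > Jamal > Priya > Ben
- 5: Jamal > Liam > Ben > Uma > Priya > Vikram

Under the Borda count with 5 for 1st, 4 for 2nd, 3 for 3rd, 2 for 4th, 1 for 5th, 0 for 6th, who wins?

Vikram

Vikram: 8×3 + 7×4 + 7×4 + 7×4 + 5×3 + 8×3 + 11×5 + 5×0 = 202
Jamal: 8×4 + 7×3 + 7×2 + 7×1 + 5×5 + 8×5 + 11×2 + 5×5 = 186
Priya: 8×1 + 7×5 + 7×3 + 7×5 + 5×2 + 8×2 + 11×1 + 5×1 = 141
Uma: 8×2 + 7×0 + 7×1 + 7×0 + 5×0 + 8×1 + 11×3 + 5×2 = 74
Liam: 8×0 + 7×2 + 7×0 + 7×3 + 5×4 + 8×0 + 11×4 + 5×4 = 119
Ben: 8×5 + 7×1 + 7×5 + 7×2 + 5×1 + 8×4 + 11×0 + 5×3 = 148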